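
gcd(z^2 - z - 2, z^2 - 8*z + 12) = z - 2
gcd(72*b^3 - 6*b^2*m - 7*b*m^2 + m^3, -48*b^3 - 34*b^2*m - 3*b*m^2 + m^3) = 3*b + m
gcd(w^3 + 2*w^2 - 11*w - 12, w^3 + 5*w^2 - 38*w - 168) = w + 4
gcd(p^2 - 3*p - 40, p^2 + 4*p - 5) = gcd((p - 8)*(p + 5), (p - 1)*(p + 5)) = p + 5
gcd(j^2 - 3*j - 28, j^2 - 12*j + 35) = j - 7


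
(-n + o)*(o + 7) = -n*o - 7*n + o^2 + 7*o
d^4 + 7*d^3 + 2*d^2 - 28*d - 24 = (d - 2)*(d + 1)*(d + 2)*(d + 6)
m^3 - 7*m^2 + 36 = (m - 6)*(m - 3)*(m + 2)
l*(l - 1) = l^2 - l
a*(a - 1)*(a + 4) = a^3 + 3*a^2 - 4*a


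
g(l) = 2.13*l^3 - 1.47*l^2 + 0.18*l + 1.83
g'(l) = 6.39*l^2 - 2.94*l + 0.18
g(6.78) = 599.32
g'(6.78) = 273.98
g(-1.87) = -17.58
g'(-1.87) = 28.02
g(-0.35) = 1.50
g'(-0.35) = 1.99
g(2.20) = 17.79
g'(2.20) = 24.64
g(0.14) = 1.83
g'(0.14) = -0.11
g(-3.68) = -124.89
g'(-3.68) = 97.54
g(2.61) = 30.16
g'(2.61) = 36.04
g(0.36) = 1.80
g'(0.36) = -0.05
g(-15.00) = -7520.37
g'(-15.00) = 1482.03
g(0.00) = 1.83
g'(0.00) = 0.18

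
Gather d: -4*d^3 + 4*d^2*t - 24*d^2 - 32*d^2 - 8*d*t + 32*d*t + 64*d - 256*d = -4*d^3 + d^2*(4*t - 56) + d*(24*t - 192)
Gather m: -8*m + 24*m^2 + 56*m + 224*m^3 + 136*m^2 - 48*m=224*m^3 + 160*m^2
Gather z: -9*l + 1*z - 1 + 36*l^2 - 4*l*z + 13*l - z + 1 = 36*l^2 - 4*l*z + 4*l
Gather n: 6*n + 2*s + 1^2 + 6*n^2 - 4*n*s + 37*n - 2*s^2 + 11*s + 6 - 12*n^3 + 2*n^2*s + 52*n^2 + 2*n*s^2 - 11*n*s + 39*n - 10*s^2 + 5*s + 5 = -12*n^3 + n^2*(2*s + 58) + n*(2*s^2 - 15*s + 82) - 12*s^2 + 18*s + 12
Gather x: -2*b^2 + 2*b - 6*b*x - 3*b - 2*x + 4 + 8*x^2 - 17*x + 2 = -2*b^2 - b + 8*x^2 + x*(-6*b - 19) + 6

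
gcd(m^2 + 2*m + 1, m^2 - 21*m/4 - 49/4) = 1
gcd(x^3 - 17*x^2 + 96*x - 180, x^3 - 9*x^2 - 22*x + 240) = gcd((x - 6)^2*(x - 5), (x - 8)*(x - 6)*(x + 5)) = x - 6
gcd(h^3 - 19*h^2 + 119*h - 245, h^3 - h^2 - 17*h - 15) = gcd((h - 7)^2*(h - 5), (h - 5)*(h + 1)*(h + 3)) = h - 5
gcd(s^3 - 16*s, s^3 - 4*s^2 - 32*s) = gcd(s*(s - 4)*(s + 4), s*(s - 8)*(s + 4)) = s^2 + 4*s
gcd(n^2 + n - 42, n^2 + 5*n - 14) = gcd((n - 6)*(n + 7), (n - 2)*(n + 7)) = n + 7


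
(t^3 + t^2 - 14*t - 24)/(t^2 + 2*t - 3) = (t^2 - 2*t - 8)/(t - 1)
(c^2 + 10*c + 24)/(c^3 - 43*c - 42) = (c + 4)/(c^2 - 6*c - 7)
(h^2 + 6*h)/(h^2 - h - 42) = h/(h - 7)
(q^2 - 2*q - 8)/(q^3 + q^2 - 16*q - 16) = (q + 2)/(q^2 + 5*q + 4)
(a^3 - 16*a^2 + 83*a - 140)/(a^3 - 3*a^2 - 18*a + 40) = (a^2 - 11*a + 28)/(a^2 + 2*a - 8)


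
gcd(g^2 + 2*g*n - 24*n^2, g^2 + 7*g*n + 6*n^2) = g + 6*n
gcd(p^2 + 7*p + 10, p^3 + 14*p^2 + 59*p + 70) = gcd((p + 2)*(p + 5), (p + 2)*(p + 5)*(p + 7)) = p^2 + 7*p + 10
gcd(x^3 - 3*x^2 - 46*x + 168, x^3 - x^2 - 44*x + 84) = x^2 + x - 42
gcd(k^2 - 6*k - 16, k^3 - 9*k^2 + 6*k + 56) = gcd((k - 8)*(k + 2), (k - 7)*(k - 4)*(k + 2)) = k + 2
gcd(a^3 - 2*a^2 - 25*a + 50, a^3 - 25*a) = a^2 - 25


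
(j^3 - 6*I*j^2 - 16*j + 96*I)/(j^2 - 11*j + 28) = (j^2 + j*(4 - 6*I) - 24*I)/(j - 7)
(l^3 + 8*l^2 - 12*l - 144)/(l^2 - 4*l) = l + 12 + 36/l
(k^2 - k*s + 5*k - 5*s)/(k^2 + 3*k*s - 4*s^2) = (k + 5)/(k + 4*s)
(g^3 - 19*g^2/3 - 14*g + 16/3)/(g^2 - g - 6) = (3*g^2 - 25*g + 8)/(3*(g - 3))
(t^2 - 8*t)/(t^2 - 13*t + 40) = t/(t - 5)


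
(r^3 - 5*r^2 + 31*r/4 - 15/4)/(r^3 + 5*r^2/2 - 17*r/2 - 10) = (2*r^2 - 5*r + 3)/(2*(r^2 + 5*r + 4))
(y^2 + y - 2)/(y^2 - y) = (y + 2)/y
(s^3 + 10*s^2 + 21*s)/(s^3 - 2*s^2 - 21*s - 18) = s*(s + 7)/(s^2 - 5*s - 6)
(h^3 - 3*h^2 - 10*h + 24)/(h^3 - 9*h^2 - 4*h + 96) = (h - 2)/(h - 8)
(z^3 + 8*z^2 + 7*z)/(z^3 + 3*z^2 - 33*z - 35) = z/(z - 5)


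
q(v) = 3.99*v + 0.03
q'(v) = 3.99000000000000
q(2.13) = 8.53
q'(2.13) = 3.99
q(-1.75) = -6.95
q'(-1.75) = 3.99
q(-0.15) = -0.57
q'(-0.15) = 3.99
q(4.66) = 18.62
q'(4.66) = 3.99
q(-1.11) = -4.40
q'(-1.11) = 3.99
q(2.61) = 10.44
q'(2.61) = 3.99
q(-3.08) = -12.26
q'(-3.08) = 3.99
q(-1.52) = -6.03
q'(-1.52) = 3.99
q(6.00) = 23.97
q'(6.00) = 3.99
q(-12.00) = -47.85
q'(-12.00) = 3.99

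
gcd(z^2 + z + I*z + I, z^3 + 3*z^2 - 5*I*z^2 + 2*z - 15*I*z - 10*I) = z + 1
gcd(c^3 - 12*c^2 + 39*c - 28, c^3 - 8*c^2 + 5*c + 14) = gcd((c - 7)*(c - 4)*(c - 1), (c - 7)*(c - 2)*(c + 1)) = c - 7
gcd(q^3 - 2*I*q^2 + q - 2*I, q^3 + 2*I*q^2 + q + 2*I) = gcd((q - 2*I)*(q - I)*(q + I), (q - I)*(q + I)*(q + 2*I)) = q^2 + 1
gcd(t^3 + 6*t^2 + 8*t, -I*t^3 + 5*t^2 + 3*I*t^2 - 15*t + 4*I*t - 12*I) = 1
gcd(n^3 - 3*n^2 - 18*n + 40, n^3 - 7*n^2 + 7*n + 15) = n - 5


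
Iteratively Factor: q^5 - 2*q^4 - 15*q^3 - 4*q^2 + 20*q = (q - 1)*(q^4 - q^3 - 16*q^2 - 20*q) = (q - 5)*(q - 1)*(q^3 + 4*q^2 + 4*q) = q*(q - 5)*(q - 1)*(q^2 + 4*q + 4) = q*(q - 5)*(q - 1)*(q + 2)*(q + 2)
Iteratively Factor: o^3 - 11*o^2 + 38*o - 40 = (o - 2)*(o^2 - 9*o + 20) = (o - 5)*(o - 2)*(o - 4)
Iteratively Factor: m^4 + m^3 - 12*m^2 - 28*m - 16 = (m + 2)*(m^3 - m^2 - 10*m - 8) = (m + 1)*(m + 2)*(m^2 - 2*m - 8) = (m + 1)*(m + 2)^2*(m - 4)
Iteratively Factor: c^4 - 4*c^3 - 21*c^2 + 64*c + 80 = (c + 4)*(c^3 - 8*c^2 + 11*c + 20) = (c - 4)*(c + 4)*(c^2 - 4*c - 5) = (c - 4)*(c + 1)*(c + 4)*(c - 5)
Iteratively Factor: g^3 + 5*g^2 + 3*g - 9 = (g + 3)*(g^2 + 2*g - 3) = (g + 3)^2*(g - 1)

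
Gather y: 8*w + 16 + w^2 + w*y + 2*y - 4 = w^2 + 8*w + y*(w + 2) + 12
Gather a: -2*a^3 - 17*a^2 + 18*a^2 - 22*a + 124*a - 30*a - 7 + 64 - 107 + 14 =-2*a^3 + a^2 + 72*a - 36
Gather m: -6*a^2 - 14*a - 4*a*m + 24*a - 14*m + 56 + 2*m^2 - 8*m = -6*a^2 + 10*a + 2*m^2 + m*(-4*a - 22) + 56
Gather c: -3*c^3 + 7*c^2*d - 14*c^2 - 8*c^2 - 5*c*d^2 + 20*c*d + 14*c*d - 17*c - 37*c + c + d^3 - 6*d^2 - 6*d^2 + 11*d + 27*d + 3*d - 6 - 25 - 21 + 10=-3*c^3 + c^2*(7*d - 22) + c*(-5*d^2 + 34*d - 53) + d^3 - 12*d^2 + 41*d - 42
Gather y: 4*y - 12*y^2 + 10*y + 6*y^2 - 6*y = -6*y^2 + 8*y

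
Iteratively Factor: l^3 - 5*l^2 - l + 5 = (l - 5)*(l^2 - 1) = (l - 5)*(l - 1)*(l + 1)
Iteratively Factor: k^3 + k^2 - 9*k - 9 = (k + 1)*(k^2 - 9) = (k - 3)*(k + 1)*(k + 3)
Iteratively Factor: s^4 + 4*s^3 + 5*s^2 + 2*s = (s + 1)*(s^3 + 3*s^2 + 2*s) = s*(s + 1)*(s^2 + 3*s + 2) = s*(s + 1)^2*(s + 2)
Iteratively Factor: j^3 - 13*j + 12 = (j - 1)*(j^2 + j - 12) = (j - 3)*(j - 1)*(j + 4)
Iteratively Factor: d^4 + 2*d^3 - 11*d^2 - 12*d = (d + 4)*(d^3 - 2*d^2 - 3*d) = (d + 1)*(d + 4)*(d^2 - 3*d) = (d - 3)*(d + 1)*(d + 4)*(d)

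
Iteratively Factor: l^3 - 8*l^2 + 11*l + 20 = (l + 1)*(l^2 - 9*l + 20) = (l - 5)*(l + 1)*(l - 4)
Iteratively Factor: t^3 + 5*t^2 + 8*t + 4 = (t + 2)*(t^2 + 3*t + 2) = (t + 2)^2*(t + 1)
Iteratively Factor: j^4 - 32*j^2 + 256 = (j - 4)*(j^3 + 4*j^2 - 16*j - 64) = (j - 4)^2*(j^2 + 8*j + 16) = (j - 4)^2*(j + 4)*(j + 4)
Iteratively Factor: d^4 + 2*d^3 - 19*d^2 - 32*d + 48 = (d - 4)*(d^3 + 6*d^2 + 5*d - 12) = (d - 4)*(d - 1)*(d^2 + 7*d + 12) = (d - 4)*(d - 1)*(d + 3)*(d + 4)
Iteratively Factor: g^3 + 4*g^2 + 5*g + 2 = (g + 1)*(g^2 + 3*g + 2) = (g + 1)*(g + 2)*(g + 1)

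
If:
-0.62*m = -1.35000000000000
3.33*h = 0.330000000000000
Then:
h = 0.10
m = 2.18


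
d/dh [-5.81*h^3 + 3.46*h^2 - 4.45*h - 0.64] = -17.43*h^2 + 6.92*h - 4.45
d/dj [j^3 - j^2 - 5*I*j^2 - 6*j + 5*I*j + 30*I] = 3*j^2 - 2*j - 10*I*j - 6 + 5*I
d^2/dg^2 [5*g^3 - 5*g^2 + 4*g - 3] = 30*g - 10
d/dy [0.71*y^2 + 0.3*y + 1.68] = 1.42*y + 0.3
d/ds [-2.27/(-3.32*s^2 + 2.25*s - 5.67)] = (5.1075 - 15.0728*s)/(3.32*s^2 - 2.25*s + 5.67)^2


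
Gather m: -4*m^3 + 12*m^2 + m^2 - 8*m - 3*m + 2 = -4*m^3 + 13*m^2 - 11*m + 2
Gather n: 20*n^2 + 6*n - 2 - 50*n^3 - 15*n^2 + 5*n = -50*n^3 + 5*n^2 + 11*n - 2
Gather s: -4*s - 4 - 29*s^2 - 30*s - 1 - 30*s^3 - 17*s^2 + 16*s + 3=-30*s^3 - 46*s^2 - 18*s - 2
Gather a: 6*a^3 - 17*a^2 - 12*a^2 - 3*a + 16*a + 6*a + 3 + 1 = 6*a^3 - 29*a^2 + 19*a + 4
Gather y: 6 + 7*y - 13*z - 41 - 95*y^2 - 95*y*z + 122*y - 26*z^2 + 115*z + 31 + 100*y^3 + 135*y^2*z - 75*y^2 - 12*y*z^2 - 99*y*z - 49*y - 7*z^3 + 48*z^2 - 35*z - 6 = 100*y^3 + y^2*(135*z - 170) + y*(-12*z^2 - 194*z + 80) - 7*z^3 + 22*z^2 + 67*z - 10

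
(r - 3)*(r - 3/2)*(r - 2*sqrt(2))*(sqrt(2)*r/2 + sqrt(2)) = sqrt(2)*r^4/2 - 2*r^3 - 5*sqrt(2)*r^3/4 - 9*sqrt(2)*r^2/4 + 5*r^2 + 9*sqrt(2)*r/2 + 9*r - 18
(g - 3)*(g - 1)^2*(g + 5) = g^4 - 18*g^2 + 32*g - 15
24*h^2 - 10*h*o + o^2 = (-6*h + o)*(-4*h + o)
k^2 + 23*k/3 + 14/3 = (k + 2/3)*(k + 7)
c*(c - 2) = c^2 - 2*c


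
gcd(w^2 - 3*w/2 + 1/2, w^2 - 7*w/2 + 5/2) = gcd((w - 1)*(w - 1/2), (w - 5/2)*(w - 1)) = w - 1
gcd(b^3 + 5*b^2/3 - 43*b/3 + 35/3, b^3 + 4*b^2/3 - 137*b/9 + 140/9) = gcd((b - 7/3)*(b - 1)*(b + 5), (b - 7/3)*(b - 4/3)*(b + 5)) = b^2 + 8*b/3 - 35/3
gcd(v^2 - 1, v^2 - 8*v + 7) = v - 1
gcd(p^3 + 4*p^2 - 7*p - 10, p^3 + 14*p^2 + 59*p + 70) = p + 5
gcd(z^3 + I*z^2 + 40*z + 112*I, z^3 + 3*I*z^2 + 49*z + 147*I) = z - 7*I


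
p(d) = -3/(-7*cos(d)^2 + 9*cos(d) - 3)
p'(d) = -3*(-14*sin(d)*cos(d) + 9*sin(d))/(-7*cos(d)^2 + 9*cos(d) - 3)^2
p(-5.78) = 6.15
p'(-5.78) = 19.85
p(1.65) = 0.80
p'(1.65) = -2.14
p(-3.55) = 0.17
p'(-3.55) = -0.09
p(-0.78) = 21.50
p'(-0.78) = -103.20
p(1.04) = 12.61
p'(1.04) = -87.50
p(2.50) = 0.20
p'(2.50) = -0.17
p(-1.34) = 2.29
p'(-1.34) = 9.90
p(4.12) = 0.29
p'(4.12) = 0.40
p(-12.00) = 7.69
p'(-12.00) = 29.79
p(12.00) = 7.69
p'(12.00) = -29.79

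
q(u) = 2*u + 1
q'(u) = 2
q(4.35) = 9.70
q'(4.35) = 2.00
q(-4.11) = -7.22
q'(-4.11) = 2.00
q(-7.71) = -14.42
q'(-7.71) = 2.00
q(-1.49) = -1.98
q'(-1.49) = 2.00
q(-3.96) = -6.92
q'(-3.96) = 2.00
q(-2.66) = -4.32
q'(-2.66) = 2.00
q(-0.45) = 0.10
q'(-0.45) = 2.00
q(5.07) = 11.14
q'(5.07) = 2.00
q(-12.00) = -23.00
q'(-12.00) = 2.00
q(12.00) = 25.00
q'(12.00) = 2.00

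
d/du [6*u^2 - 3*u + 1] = 12*u - 3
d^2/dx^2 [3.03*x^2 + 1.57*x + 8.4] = 6.06000000000000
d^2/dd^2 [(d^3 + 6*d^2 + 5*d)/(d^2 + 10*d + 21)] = 24*(2*d^3 + 21*d^2 + 84*d + 133)/(d^6 + 30*d^5 + 363*d^4 + 2260*d^3 + 7623*d^2 + 13230*d + 9261)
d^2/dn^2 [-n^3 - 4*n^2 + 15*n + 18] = -6*n - 8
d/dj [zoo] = 0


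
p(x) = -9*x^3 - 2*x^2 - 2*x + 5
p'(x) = -27*x^2 - 4*x - 2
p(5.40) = -1481.30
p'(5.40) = -810.92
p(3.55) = -429.95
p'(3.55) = -356.47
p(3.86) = -550.13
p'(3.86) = -419.73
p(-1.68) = 45.39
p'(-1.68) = -71.48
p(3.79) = -521.27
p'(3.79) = -404.99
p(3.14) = -299.63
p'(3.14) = -280.77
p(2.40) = -135.74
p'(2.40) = -167.12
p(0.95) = -6.42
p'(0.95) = -30.17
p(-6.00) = 1889.00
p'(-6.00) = -950.00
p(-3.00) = 236.00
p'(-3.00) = -233.00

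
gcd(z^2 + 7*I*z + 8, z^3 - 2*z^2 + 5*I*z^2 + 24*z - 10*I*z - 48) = z + 8*I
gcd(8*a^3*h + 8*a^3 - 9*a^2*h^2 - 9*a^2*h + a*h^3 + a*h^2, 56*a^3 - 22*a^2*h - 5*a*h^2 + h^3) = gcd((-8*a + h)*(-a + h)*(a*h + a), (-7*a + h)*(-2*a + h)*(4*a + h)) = 1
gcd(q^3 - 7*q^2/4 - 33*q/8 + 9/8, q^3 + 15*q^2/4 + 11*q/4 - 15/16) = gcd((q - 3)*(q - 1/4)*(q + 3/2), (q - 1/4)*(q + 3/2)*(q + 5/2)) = q^2 + 5*q/4 - 3/8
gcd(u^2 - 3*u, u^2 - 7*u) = u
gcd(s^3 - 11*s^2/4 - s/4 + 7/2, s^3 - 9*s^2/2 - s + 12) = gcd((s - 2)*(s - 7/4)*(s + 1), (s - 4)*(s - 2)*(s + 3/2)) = s - 2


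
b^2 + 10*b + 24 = (b + 4)*(b + 6)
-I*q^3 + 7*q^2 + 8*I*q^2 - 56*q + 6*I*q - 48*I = (q - 8)*(q + 6*I)*(-I*q + 1)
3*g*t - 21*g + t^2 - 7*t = (3*g + t)*(t - 7)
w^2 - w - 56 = (w - 8)*(w + 7)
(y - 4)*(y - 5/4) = y^2 - 21*y/4 + 5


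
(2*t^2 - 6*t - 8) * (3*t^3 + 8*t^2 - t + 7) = 6*t^5 - 2*t^4 - 74*t^3 - 44*t^2 - 34*t - 56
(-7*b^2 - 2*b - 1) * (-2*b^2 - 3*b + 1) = 14*b^4 + 25*b^3 + b^2 + b - 1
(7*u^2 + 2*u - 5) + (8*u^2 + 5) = 15*u^2 + 2*u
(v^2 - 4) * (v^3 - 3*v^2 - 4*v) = v^5 - 3*v^4 - 8*v^3 + 12*v^2 + 16*v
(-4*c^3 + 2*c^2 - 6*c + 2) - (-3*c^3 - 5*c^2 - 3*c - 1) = -c^3 + 7*c^2 - 3*c + 3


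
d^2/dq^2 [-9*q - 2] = 0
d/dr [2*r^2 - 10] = 4*r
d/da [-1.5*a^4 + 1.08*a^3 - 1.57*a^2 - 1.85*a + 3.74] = -6.0*a^3 + 3.24*a^2 - 3.14*a - 1.85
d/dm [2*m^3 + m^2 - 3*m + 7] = 6*m^2 + 2*m - 3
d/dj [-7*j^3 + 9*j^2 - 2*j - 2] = -21*j^2 + 18*j - 2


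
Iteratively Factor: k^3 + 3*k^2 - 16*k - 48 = (k + 4)*(k^2 - k - 12) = (k - 4)*(k + 4)*(k + 3)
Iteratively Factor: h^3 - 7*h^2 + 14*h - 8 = (h - 2)*(h^2 - 5*h + 4) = (h - 4)*(h - 2)*(h - 1)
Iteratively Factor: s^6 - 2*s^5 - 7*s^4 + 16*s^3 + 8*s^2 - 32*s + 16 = (s + 2)*(s^5 - 4*s^4 + s^3 + 14*s^2 - 20*s + 8) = (s + 2)^2*(s^4 - 6*s^3 + 13*s^2 - 12*s + 4) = (s - 2)*(s + 2)^2*(s^3 - 4*s^2 + 5*s - 2) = (s - 2)^2*(s + 2)^2*(s^2 - 2*s + 1) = (s - 2)^2*(s - 1)*(s + 2)^2*(s - 1)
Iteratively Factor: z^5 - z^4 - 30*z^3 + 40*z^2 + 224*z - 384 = (z - 3)*(z^4 + 2*z^3 - 24*z^2 - 32*z + 128) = (z - 3)*(z + 4)*(z^3 - 2*z^2 - 16*z + 32) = (z - 4)*(z - 3)*(z + 4)*(z^2 + 2*z - 8) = (z - 4)*(z - 3)*(z - 2)*(z + 4)*(z + 4)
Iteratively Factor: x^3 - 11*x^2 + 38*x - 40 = (x - 2)*(x^2 - 9*x + 20) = (x - 5)*(x - 2)*(x - 4)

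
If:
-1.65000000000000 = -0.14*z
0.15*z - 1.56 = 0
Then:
No Solution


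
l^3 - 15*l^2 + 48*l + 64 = (l - 8)^2*(l + 1)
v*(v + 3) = v^2 + 3*v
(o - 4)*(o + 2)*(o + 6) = o^3 + 4*o^2 - 20*o - 48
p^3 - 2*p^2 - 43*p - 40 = (p - 8)*(p + 1)*(p + 5)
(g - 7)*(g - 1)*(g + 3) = g^3 - 5*g^2 - 17*g + 21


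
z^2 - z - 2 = (z - 2)*(z + 1)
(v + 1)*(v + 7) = v^2 + 8*v + 7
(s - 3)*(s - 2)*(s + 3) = s^3 - 2*s^2 - 9*s + 18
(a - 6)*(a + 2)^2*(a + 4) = a^4 + 2*a^3 - 28*a^2 - 104*a - 96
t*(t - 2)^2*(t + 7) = t^4 + 3*t^3 - 24*t^2 + 28*t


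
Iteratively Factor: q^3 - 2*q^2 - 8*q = (q)*(q^2 - 2*q - 8) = q*(q - 4)*(q + 2)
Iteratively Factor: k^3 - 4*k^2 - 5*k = (k + 1)*(k^2 - 5*k) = (k - 5)*(k + 1)*(k)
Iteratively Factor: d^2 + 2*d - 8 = (d + 4)*(d - 2)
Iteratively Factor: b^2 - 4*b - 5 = (b + 1)*(b - 5)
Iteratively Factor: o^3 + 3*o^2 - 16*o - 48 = (o + 3)*(o^2 - 16) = (o + 3)*(o + 4)*(o - 4)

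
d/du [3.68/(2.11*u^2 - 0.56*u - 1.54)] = (2.0608 - 15.5296*u)/(-2.11*u^2 + 0.56*u + 1.54)^2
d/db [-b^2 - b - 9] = -2*b - 1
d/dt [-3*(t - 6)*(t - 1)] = 21 - 6*t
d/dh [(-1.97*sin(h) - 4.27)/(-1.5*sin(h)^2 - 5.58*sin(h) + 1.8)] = (-12.81*sin(h) + 1.4775*cos(2*h) - 28.8501)*cos(h)/(1.5*sin(h)^2 + 5.58*sin(h) - 1.8)^2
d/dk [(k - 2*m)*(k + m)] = 2*k - m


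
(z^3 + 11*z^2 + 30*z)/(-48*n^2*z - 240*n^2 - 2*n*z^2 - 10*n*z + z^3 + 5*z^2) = z*(z + 6)/(-48*n^2 - 2*n*z + z^2)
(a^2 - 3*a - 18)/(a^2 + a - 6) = (a - 6)/(a - 2)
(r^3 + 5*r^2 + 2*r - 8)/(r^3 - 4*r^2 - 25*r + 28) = (r + 2)/(r - 7)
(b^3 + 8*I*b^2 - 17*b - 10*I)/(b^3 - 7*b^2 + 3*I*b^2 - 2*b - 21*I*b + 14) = (b + 5*I)/(b - 7)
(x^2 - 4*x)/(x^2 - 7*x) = (x - 4)/(x - 7)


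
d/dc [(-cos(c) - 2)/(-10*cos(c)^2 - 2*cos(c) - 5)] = (10*cos(c)^2 + 40*cos(c) - 1)*sin(c)/(-10*sin(c)^2 + 2*cos(c) + 15)^2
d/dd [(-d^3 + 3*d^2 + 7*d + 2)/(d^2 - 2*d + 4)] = (-d^4 + 4*d^3 - 25*d^2 + 20*d + 32)/(d^4 - 4*d^3 + 12*d^2 - 16*d + 16)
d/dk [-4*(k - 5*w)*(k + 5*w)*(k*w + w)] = 4*w*(-3*k^2 - 2*k + 25*w^2)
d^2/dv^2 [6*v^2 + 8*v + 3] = 12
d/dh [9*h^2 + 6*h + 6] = 18*h + 6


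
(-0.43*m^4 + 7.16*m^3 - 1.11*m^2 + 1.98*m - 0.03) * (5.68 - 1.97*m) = 0.8471*m^5 - 16.5476*m^4 + 42.8555*m^3 - 10.2054*m^2 + 11.3055*m - 0.1704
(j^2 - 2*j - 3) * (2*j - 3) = 2*j^3 - 7*j^2 + 9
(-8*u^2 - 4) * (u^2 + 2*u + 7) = -8*u^4 - 16*u^3 - 60*u^2 - 8*u - 28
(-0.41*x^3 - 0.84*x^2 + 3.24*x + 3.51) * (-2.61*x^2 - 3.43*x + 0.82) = 1.0701*x^5 + 3.5987*x^4 - 5.9114*x^3 - 20.9631*x^2 - 9.3825*x + 2.8782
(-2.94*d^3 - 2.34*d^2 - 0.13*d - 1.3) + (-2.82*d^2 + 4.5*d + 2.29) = -2.94*d^3 - 5.16*d^2 + 4.37*d + 0.99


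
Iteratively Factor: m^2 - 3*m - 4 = (m - 4)*(m + 1)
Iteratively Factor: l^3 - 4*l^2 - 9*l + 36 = (l + 3)*(l^2 - 7*l + 12) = (l - 3)*(l + 3)*(l - 4)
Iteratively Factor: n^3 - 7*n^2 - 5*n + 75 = (n - 5)*(n^2 - 2*n - 15) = (n - 5)^2*(n + 3)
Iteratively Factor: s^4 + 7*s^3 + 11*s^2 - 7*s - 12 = (s + 3)*(s^3 + 4*s^2 - s - 4) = (s + 1)*(s + 3)*(s^2 + 3*s - 4) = (s + 1)*(s + 3)*(s + 4)*(s - 1)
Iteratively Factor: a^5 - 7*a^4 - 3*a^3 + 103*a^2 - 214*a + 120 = (a + 4)*(a^4 - 11*a^3 + 41*a^2 - 61*a + 30) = (a - 1)*(a + 4)*(a^3 - 10*a^2 + 31*a - 30) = (a - 3)*(a - 1)*(a + 4)*(a^2 - 7*a + 10) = (a - 5)*(a - 3)*(a - 1)*(a + 4)*(a - 2)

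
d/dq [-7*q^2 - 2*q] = -14*q - 2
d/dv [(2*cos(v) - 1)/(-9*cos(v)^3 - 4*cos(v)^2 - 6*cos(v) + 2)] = 16*(-36*cos(v)^3 + 19*cos(v)^2 + 8*cos(v) + 2)*sin(v)/(51*cos(v) + 8*cos(2*v) + 9*cos(3*v))^2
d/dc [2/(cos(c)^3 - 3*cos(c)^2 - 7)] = 6*(cos(c) - 2)*sin(c)*cos(c)/(-cos(c)^3 + 3*cos(c)^2 + 7)^2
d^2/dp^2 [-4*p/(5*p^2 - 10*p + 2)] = 40*(-20*p*(p - 1)^2 + (3*p - 2)*(5*p^2 - 10*p + 2))/(5*p^2 - 10*p + 2)^3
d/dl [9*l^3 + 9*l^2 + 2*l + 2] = 27*l^2 + 18*l + 2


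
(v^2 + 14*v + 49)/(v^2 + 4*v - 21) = (v + 7)/(v - 3)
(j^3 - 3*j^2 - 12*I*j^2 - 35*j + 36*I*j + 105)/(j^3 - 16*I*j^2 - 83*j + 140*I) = (j - 3)/(j - 4*I)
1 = 1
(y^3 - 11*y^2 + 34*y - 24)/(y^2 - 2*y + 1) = (y^2 - 10*y + 24)/(y - 1)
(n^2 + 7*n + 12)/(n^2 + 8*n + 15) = (n + 4)/(n + 5)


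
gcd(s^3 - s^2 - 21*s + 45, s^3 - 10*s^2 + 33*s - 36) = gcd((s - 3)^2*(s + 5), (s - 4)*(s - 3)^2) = s^2 - 6*s + 9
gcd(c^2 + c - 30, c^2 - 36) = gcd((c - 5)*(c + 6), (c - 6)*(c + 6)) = c + 6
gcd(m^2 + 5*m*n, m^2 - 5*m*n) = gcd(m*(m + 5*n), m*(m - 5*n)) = m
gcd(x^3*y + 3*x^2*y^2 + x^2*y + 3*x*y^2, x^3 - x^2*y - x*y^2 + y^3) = 1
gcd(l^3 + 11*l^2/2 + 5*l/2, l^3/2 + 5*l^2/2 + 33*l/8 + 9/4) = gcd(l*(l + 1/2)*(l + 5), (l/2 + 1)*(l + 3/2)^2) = 1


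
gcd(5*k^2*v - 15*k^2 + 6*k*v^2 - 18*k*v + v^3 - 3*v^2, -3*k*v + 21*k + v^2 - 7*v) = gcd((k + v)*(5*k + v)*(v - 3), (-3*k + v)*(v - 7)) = 1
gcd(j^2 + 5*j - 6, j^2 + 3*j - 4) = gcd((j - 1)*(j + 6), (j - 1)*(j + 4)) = j - 1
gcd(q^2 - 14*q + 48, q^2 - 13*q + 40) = q - 8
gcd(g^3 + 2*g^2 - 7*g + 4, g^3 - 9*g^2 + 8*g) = g - 1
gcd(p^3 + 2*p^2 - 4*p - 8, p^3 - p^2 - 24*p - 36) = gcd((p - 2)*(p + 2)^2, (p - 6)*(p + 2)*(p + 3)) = p + 2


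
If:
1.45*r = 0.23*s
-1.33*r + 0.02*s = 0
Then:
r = 0.00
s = 0.00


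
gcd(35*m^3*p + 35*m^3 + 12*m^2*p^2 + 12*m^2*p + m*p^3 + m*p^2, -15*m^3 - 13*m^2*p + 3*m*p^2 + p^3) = 5*m + p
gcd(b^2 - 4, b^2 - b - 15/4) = 1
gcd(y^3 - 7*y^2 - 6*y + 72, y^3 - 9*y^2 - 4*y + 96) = y^2 - y - 12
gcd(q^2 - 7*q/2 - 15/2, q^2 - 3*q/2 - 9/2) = q + 3/2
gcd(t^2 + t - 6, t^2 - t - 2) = t - 2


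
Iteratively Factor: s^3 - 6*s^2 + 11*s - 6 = (s - 2)*(s^2 - 4*s + 3) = (s - 3)*(s - 2)*(s - 1)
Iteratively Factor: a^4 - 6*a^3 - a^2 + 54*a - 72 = (a + 3)*(a^3 - 9*a^2 + 26*a - 24) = (a - 3)*(a + 3)*(a^2 - 6*a + 8) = (a - 3)*(a - 2)*(a + 3)*(a - 4)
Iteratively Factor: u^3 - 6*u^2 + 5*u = (u - 5)*(u^2 - u) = u*(u - 5)*(u - 1)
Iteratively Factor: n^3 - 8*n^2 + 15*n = (n)*(n^2 - 8*n + 15) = n*(n - 5)*(n - 3)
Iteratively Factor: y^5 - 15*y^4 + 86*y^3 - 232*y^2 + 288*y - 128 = (y - 1)*(y^4 - 14*y^3 + 72*y^2 - 160*y + 128) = (y - 2)*(y - 1)*(y^3 - 12*y^2 + 48*y - 64) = (y - 4)*(y - 2)*(y - 1)*(y^2 - 8*y + 16) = (y - 4)^2*(y - 2)*(y - 1)*(y - 4)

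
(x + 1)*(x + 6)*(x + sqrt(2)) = x^3 + sqrt(2)*x^2 + 7*x^2 + 6*x + 7*sqrt(2)*x + 6*sqrt(2)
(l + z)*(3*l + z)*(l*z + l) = 3*l^3*z + 3*l^3 + 4*l^2*z^2 + 4*l^2*z + l*z^3 + l*z^2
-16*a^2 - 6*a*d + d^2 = (-8*a + d)*(2*a + d)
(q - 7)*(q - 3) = q^2 - 10*q + 21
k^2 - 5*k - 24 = (k - 8)*(k + 3)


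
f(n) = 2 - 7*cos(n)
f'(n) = 7*sin(n)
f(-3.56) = 8.40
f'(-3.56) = 2.84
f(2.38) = 7.07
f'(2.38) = 4.83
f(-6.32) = -5.00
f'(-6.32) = -0.26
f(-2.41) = 7.21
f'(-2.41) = -4.68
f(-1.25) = -0.21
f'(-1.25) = -6.64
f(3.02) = 8.95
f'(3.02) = 0.85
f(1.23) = -0.34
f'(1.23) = 6.60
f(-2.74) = 8.44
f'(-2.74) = -2.74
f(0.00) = -5.00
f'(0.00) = 0.00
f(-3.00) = 8.93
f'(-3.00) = -0.99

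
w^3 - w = w*(w - 1)*(w + 1)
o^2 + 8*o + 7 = (o + 1)*(o + 7)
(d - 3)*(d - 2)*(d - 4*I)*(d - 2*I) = d^4 - 5*d^3 - 6*I*d^3 - 2*d^2 + 30*I*d^2 + 40*d - 36*I*d - 48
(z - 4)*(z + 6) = z^2 + 2*z - 24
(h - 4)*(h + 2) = h^2 - 2*h - 8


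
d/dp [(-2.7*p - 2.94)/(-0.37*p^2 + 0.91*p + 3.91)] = (0.999*p^2 - 2.457*p - (0.74*p - 0.91)*(2.7*p + 2.94) - 10.557)/(-0.37*p^2 + 0.91*p + 3.91)^2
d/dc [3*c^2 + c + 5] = 6*c + 1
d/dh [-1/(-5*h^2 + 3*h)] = (3 - 10*h)/(h^2*(5*h - 3)^2)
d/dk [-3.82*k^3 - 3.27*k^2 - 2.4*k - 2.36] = -11.46*k^2 - 6.54*k - 2.4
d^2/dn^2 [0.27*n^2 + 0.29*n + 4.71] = 0.540000000000000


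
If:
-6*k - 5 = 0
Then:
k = -5/6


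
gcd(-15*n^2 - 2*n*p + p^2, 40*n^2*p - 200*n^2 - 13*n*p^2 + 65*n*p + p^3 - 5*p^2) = -5*n + p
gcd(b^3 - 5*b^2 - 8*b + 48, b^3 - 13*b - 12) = b^2 - b - 12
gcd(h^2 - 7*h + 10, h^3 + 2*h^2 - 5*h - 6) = h - 2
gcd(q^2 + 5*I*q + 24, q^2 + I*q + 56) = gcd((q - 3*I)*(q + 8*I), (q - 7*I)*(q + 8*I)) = q + 8*I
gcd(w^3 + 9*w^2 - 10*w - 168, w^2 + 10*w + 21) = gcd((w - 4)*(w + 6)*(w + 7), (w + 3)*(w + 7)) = w + 7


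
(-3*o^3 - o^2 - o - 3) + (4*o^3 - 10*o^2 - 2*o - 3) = o^3 - 11*o^2 - 3*o - 6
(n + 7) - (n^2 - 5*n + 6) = -n^2 + 6*n + 1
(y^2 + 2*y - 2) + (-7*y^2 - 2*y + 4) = 2 - 6*y^2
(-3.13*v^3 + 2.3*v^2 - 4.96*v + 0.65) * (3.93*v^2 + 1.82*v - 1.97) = -12.3009*v^5 + 3.3424*v^4 - 9.1407*v^3 - 11.0037*v^2 + 10.9542*v - 1.2805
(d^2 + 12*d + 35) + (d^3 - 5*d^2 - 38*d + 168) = d^3 - 4*d^2 - 26*d + 203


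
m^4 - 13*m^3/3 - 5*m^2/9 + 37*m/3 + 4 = (m - 3)^2*(m + 1/3)*(m + 4/3)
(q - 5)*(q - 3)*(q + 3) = q^3 - 5*q^2 - 9*q + 45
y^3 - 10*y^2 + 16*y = y*(y - 8)*(y - 2)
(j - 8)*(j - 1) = j^2 - 9*j + 8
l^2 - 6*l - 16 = (l - 8)*(l + 2)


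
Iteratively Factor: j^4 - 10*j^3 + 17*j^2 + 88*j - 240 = (j - 4)*(j^3 - 6*j^2 - 7*j + 60) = (j - 5)*(j - 4)*(j^2 - j - 12) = (j - 5)*(j - 4)*(j + 3)*(j - 4)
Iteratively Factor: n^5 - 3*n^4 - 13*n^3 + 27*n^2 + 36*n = (n)*(n^4 - 3*n^3 - 13*n^2 + 27*n + 36) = n*(n - 3)*(n^3 - 13*n - 12) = n*(n - 4)*(n - 3)*(n^2 + 4*n + 3) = n*(n - 4)*(n - 3)*(n + 3)*(n + 1)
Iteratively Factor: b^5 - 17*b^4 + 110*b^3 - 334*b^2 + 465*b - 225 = (b - 3)*(b^4 - 14*b^3 + 68*b^2 - 130*b + 75) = (b - 3)*(b - 1)*(b^3 - 13*b^2 + 55*b - 75) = (b - 5)*(b - 3)*(b - 1)*(b^2 - 8*b + 15) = (b - 5)^2*(b - 3)*(b - 1)*(b - 3)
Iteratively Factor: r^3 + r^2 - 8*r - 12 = (r + 2)*(r^2 - r - 6) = (r - 3)*(r + 2)*(r + 2)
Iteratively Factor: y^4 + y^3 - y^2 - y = (y + 1)*(y^3 - y) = (y + 1)^2*(y^2 - y) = (y - 1)*(y + 1)^2*(y)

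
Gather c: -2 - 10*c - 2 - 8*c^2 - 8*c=-8*c^2 - 18*c - 4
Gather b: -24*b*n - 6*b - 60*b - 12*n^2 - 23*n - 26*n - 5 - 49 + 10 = b*(-24*n - 66) - 12*n^2 - 49*n - 44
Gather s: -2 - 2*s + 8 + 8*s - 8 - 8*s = -2*s - 2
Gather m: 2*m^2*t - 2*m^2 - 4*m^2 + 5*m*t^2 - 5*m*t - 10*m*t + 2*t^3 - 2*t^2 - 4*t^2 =m^2*(2*t - 6) + m*(5*t^2 - 15*t) + 2*t^3 - 6*t^2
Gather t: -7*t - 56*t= -63*t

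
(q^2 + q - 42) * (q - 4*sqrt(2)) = q^3 - 4*sqrt(2)*q^2 + q^2 - 42*q - 4*sqrt(2)*q + 168*sqrt(2)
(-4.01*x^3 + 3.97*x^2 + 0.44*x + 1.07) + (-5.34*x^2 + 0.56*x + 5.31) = -4.01*x^3 - 1.37*x^2 + 1.0*x + 6.38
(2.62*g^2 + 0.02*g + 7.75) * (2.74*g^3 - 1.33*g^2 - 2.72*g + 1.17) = 7.1788*g^5 - 3.4298*g^4 + 14.082*g^3 - 7.2965*g^2 - 21.0566*g + 9.0675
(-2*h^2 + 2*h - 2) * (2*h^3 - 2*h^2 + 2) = -4*h^5 + 8*h^4 - 8*h^3 + 4*h - 4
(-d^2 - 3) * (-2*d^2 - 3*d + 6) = 2*d^4 + 3*d^3 + 9*d - 18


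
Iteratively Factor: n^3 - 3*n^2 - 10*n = (n + 2)*(n^2 - 5*n) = n*(n + 2)*(n - 5)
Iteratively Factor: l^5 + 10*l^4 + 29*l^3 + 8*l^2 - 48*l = (l + 4)*(l^4 + 6*l^3 + 5*l^2 - 12*l) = (l + 4)^2*(l^3 + 2*l^2 - 3*l) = l*(l + 4)^2*(l^2 + 2*l - 3) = l*(l - 1)*(l + 4)^2*(l + 3)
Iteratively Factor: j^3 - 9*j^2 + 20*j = (j - 4)*(j^2 - 5*j) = (j - 5)*(j - 4)*(j)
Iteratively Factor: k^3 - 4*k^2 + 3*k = (k)*(k^2 - 4*k + 3) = k*(k - 3)*(k - 1)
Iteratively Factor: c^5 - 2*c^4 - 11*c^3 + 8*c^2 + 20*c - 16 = (c - 4)*(c^4 + 2*c^3 - 3*c^2 - 4*c + 4) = (c - 4)*(c - 1)*(c^3 + 3*c^2 - 4) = (c - 4)*(c - 1)^2*(c^2 + 4*c + 4) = (c - 4)*(c - 1)^2*(c + 2)*(c + 2)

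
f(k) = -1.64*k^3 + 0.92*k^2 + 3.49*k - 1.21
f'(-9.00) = -411.59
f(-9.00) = 1237.46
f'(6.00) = -162.59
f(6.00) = -301.39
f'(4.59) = -91.72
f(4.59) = -124.40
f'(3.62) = -54.32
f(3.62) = -54.32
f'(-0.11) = 3.23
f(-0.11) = -1.58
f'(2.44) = -21.31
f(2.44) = -11.04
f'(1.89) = -10.61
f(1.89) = -2.40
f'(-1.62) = -12.40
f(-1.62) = 2.52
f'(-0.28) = 2.59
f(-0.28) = -2.08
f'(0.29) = 3.61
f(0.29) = -0.16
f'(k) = -4.92*k^2 + 1.84*k + 3.49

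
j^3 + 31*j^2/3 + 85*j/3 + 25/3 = (j + 1/3)*(j + 5)^2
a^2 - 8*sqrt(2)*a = a*(a - 8*sqrt(2))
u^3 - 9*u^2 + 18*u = u*(u - 6)*(u - 3)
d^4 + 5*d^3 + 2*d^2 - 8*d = d*(d - 1)*(d + 2)*(d + 4)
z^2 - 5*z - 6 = (z - 6)*(z + 1)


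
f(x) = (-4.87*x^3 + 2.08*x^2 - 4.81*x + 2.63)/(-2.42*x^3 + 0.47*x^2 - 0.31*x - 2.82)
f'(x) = (-14.61*x^2 + 4.16*x - 4.81)/(-2.42*x^3 + 0.47*x^2 - 0.31*x - 2.82) + (7.26*x^2 - 0.94*x + 0.31)*(-4.87*x^3 + 2.08*x^2 - 4.81*x + 2.63)/(-2.42*x^3 + 0.47*x^2 - 0.31*x - 2.82)^2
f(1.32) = 1.42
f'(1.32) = 1.03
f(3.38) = 1.94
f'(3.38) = 0.03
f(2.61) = 1.89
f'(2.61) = 0.09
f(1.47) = 1.55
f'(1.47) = 0.77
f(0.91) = 0.81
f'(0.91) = 1.91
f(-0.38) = -2.01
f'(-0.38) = 4.78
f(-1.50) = 4.51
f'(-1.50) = 5.45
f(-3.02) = 2.47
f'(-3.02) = 0.30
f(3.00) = 1.92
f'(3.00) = 0.05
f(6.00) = 1.97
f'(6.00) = 0.01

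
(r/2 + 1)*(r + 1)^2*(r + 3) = r^4/2 + 7*r^3/2 + 17*r^2/2 + 17*r/2 + 3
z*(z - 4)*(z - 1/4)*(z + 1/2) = z^4 - 15*z^3/4 - 9*z^2/8 + z/2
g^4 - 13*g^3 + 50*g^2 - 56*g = g*(g - 7)*(g - 4)*(g - 2)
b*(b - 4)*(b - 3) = b^3 - 7*b^2 + 12*b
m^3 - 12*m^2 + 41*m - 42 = (m - 7)*(m - 3)*(m - 2)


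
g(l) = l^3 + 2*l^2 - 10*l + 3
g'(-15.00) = 605.00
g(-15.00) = -2772.00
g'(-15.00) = 605.00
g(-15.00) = -2772.00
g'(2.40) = 16.88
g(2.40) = 4.34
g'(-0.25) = -10.81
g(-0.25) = 5.61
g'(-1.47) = -9.40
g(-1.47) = 18.85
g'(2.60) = 20.68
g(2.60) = 8.10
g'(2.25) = 14.19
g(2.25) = 2.02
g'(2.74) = 23.48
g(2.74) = 11.19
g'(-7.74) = 138.76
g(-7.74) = -263.47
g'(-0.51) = -11.26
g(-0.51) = 8.49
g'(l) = 3*l^2 + 4*l - 10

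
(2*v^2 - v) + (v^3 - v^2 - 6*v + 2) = v^3 + v^2 - 7*v + 2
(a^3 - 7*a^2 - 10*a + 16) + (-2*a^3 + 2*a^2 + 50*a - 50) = -a^3 - 5*a^2 + 40*a - 34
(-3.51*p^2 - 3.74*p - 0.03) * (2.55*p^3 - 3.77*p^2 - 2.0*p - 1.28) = -8.9505*p^5 + 3.6957*p^4 + 21.0433*p^3 + 12.0859*p^2 + 4.8472*p + 0.0384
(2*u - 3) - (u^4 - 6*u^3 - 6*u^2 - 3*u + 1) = -u^4 + 6*u^3 + 6*u^2 + 5*u - 4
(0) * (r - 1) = 0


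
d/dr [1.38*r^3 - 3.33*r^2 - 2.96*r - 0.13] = 4.14*r^2 - 6.66*r - 2.96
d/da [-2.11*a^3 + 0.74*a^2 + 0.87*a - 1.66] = -6.33*a^2 + 1.48*a + 0.87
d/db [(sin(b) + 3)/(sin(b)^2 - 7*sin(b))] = (-cos(b) - 6/tan(b) + 21*cos(b)/sin(b)^2)/(sin(b) - 7)^2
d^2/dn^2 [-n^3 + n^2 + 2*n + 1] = 2 - 6*n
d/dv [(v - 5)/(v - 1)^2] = (9 - v)/(v - 1)^3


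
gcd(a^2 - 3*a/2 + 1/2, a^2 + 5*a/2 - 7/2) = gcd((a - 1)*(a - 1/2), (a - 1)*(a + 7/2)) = a - 1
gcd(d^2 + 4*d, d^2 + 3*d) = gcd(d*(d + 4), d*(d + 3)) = d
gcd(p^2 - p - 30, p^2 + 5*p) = p + 5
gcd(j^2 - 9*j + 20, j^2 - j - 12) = j - 4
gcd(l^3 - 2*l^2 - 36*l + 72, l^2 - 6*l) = l - 6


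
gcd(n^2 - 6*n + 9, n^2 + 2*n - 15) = n - 3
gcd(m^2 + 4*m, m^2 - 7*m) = m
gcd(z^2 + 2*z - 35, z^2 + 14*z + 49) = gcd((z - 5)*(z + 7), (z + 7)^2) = z + 7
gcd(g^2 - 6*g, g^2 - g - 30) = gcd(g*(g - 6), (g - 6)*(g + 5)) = g - 6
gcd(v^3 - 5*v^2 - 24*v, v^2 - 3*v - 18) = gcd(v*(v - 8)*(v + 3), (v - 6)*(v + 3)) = v + 3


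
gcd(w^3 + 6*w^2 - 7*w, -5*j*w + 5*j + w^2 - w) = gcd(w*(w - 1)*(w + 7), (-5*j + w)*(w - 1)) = w - 1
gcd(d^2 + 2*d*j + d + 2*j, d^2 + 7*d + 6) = d + 1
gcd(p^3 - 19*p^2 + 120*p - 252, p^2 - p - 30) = p - 6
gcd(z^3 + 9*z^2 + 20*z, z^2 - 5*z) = z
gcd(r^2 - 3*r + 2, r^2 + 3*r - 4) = r - 1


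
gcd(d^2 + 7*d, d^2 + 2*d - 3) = 1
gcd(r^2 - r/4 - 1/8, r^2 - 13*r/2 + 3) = r - 1/2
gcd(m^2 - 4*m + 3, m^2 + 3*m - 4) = m - 1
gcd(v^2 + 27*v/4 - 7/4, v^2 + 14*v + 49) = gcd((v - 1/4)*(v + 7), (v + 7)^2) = v + 7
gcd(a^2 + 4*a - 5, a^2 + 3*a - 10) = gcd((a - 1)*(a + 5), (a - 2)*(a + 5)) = a + 5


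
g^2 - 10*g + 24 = (g - 6)*(g - 4)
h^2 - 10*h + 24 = (h - 6)*(h - 4)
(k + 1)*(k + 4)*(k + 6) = k^3 + 11*k^2 + 34*k + 24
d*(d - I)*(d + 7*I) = d^3 + 6*I*d^2 + 7*d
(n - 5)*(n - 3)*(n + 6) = n^3 - 2*n^2 - 33*n + 90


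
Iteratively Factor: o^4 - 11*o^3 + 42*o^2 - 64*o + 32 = (o - 4)*(o^3 - 7*o^2 + 14*o - 8) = (o - 4)*(o - 2)*(o^2 - 5*o + 4) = (o - 4)^2*(o - 2)*(o - 1)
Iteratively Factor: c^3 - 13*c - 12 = (c + 3)*(c^2 - 3*c - 4) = (c - 4)*(c + 3)*(c + 1)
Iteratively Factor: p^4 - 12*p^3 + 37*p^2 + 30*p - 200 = (p + 2)*(p^3 - 14*p^2 + 65*p - 100) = (p - 5)*(p + 2)*(p^2 - 9*p + 20) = (p - 5)^2*(p + 2)*(p - 4)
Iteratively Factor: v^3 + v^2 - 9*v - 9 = (v - 3)*(v^2 + 4*v + 3) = (v - 3)*(v + 1)*(v + 3)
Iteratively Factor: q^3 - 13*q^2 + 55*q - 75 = (q - 3)*(q^2 - 10*q + 25) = (q - 5)*(q - 3)*(q - 5)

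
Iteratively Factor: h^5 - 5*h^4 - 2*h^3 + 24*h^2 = (h - 4)*(h^4 - h^3 - 6*h^2) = h*(h - 4)*(h^3 - h^2 - 6*h) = h*(h - 4)*(h - 3)*(h^2 + 2*h) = h*(h - 4)*(h - 3)*(h + 2)*(h)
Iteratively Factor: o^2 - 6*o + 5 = (o - 5)*(o - 1)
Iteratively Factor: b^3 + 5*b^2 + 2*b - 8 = (b + 2)*(b^2 + 3*b - 4) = (b - 1)*(b + 2)*(b + 4)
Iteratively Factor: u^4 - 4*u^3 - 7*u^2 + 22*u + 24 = (u + 1)*(u^3 - 5*u^2 - 2*u + 24) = (u + 1)*(u + 2)*(u^2 - 7*u + 12) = (u - 3)*(u + 1)*(u + 2)*(u - 4)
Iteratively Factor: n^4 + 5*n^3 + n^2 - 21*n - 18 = (n + 1)*(n^3 + 4*n^2 - 3*n - 18) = (n + 1)*(n + 3)*(n^2 + n - 6) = (n + 1)*(n + 3)^2*(n - 2)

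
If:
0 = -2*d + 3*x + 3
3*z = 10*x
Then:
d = 9*z/20 + 3/2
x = 3*z/10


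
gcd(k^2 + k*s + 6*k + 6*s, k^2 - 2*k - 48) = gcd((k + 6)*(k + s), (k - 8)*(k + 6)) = k + 6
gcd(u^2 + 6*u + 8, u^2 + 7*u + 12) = u + 4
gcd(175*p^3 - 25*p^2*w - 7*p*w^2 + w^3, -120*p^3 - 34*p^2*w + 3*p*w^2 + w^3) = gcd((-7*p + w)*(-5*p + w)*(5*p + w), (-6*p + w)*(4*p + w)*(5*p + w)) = 5*p + w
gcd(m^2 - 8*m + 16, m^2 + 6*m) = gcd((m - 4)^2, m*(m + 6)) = 1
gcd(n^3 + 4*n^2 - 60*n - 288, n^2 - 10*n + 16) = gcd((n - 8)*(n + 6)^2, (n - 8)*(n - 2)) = n - 8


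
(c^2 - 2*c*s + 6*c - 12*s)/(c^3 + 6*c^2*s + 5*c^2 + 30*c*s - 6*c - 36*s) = (c - 2*s)/(c^2 + 6*c*s - c - 6*s)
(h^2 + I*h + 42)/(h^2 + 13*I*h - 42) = (h - 6*I)/(h + 6*I)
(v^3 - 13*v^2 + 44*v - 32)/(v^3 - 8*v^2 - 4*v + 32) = (v^2 - 5*v + 4)/(v^2 - 4)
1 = 1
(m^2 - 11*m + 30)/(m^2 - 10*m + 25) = (m - 6)/(m - 5)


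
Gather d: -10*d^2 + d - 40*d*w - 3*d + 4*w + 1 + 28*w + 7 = -10*d^2 + d*(-40*w - 2) + 32*w + 8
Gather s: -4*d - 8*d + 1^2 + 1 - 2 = -12*d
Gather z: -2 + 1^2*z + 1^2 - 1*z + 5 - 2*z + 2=6 - 2*z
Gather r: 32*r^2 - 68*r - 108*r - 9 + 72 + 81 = 32*r^2 - 176*r + 144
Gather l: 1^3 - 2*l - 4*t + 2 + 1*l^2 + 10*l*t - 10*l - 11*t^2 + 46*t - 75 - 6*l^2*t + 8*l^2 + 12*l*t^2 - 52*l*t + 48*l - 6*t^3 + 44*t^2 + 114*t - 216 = l^2*(9 - 6*t) + l*(12*t^2 - 42*t + 36) - 6*t^3 + 33*t^2 + 156*t - 288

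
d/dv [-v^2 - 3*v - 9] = -2*v - 3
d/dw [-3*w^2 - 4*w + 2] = -6*w - 4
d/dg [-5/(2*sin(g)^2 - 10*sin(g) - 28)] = 5*(2*sin(g) - 5)*cos(g)/(2*(sin(g) - 7)^2*(sin(g) + 2)^2)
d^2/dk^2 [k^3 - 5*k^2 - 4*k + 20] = 6*k - 10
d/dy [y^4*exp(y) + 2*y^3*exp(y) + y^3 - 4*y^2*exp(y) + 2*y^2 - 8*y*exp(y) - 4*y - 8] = y^4*exp(y) + 6*y^3*exp(y) + 2*y^2*exp(y) + 3*y^2 - 16*y*exp(y) + 4*y - 8*exp(y) - 4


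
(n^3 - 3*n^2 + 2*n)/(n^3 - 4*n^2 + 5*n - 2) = n/(n - 1)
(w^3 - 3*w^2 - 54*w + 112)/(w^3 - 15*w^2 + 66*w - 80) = (w + 7)/(w - 5)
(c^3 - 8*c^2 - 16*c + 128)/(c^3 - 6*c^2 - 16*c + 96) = (c - 8)/(c - 6)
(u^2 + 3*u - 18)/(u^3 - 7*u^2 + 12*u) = (u + 6)/(u*(u - 4))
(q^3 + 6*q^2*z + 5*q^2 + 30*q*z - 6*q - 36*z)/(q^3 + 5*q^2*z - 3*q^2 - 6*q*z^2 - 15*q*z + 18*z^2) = (-q^2 - 5*q + 6)/(-q^2 + q*z + 3*q - 3*z)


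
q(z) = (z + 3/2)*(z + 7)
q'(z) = 2*z + 17/2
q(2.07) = 32.38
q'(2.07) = 12.64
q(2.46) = 37.46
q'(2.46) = 13.42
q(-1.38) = 0.67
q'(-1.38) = 5.74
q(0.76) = 17.54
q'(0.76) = 10.02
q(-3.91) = -7.45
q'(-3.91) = 0.68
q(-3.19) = -6.44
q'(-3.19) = 2.12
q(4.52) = 69.35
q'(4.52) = 17.54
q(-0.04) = 10.16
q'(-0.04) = 8.42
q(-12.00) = 52.50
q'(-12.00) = -15.50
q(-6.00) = -4.50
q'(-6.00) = -3.50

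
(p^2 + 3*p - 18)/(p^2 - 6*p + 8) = (p^2 + 3*p - 18)/(p^2 - 6*p + 8)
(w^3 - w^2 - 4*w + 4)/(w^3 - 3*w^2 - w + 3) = (w^2 - 4)/(w^2 - 2*w - 3)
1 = 1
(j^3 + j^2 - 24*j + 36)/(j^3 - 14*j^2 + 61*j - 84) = (j^2 + 4*j - 12)/(j^2 - 11*j + 28)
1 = 1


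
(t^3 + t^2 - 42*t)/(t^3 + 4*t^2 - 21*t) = (t - 6)/(t - 3)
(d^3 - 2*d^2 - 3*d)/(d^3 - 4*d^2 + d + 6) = d/(d - 2)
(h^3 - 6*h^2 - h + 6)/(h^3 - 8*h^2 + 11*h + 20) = (h^2 - 7*h + 6)/(h^2 - 9*h + 20)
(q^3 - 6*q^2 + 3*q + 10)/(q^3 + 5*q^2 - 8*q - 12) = (q - 5)/(q + 6)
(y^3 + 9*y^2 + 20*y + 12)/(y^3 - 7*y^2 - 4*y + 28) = (y^2 + 7*y + 6)/(y^2 - 9*y + 14)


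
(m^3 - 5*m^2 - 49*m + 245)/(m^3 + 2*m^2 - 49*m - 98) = (m - 5)/(m + 2)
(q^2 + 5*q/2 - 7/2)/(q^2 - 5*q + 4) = (q + 7/2)/(q - 4)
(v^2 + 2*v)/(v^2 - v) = (v + 2)/(v - 1)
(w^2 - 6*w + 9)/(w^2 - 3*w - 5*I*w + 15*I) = (w - 3)/(w - 5*I)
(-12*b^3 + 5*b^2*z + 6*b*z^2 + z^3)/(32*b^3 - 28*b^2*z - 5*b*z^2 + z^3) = (3*b + z)/(-8*b + z)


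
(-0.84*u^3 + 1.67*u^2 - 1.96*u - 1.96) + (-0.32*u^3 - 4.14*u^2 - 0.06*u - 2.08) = -1.16*u^3 - 2.47*u^2 - 2.02*u - 4.04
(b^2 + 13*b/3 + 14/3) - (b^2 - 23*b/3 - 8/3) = 12*b + 22/3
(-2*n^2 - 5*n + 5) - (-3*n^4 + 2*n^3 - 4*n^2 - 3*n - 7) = 3*n^4 - 2*n^3 + 2*n^2 - 2*n + 12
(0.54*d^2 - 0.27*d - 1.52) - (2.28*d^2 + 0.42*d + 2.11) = -1.74*d^2 - 0.69*d - 3.63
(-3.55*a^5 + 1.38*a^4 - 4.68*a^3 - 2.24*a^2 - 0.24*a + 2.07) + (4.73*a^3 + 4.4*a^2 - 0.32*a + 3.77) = -3.55*a^5 + 1.38*a^4 + 0.0500000000000007*a^3 + 2.16*a^2 - 0.56*a + 5.84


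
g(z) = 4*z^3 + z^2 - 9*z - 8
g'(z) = 12*z^2 + 2*z - 9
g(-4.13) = -235.55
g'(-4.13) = 187.42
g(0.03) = -8.27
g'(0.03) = -8.93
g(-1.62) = -7.80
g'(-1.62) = 19.25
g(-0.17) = -6.46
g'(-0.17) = -8.99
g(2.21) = 20.17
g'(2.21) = 54.03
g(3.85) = 200.44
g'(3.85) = 176.57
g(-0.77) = -2.30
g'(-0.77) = -3.43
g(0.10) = -8.89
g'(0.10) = -8.68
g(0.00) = -8.00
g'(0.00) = -9.00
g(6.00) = 838.00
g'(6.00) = 435.00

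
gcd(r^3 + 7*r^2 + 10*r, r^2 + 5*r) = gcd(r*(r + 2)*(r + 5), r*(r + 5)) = r^2 + 5*r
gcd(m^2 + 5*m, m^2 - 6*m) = m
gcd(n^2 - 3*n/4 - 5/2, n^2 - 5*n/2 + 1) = n - 2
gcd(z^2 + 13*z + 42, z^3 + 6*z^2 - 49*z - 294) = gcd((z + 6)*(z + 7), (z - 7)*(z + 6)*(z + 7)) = z^2 + 13*z + 42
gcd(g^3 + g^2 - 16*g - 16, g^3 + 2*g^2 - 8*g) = g + 4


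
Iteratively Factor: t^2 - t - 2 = (t + 1)*(t - 2)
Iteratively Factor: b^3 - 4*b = (b - 2)*(b^2 + 2*b) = (b - 2)*(b + 2)*(b)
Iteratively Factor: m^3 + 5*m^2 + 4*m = (m)*(m^2 + 5*m + 4) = m*(m + 4)*(m + 1)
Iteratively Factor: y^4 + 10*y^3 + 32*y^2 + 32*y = (y + 2)*(y^3 + 8*y^2 + 16*y) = y*(y + 2)*(y^2 + 8*y + 16) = y*(y + 2)*(y + 4)*(y + 4)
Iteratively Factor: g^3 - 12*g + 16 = (g + 4)*(g^2 - 4*g + 4) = (g - 2)*(g + 4)*(g - 2)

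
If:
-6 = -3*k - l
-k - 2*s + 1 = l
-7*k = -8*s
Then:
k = 20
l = -54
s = 35/2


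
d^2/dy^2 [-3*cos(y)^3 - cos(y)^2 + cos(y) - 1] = 5*cos(y)/4 + 2*cos(2*y) + 27*cos(3*y)/4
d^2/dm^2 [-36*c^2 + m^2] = 2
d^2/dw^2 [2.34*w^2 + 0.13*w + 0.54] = 4.68000000000000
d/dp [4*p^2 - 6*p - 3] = 8*p - 6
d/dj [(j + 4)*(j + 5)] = 2*j + 9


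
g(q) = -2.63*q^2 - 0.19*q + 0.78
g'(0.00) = -0.19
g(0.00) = 0.78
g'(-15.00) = 78.71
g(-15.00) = -588.12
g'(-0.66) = 3.28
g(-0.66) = -0.24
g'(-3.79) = 19.75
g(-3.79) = -36.28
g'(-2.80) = 14.54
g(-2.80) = -19.31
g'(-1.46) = 7.49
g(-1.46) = -4.55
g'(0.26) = -1.56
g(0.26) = 0.55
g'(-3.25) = 16.90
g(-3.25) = -26.38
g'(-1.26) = 6.44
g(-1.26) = -3.16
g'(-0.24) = 1.07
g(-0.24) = 0.67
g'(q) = -5.26*q - 0.19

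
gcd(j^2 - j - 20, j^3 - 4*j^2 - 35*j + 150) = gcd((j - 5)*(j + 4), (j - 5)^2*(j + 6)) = j - 5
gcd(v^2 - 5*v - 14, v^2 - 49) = v - 7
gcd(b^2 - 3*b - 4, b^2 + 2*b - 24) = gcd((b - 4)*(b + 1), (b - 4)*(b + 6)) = b - 4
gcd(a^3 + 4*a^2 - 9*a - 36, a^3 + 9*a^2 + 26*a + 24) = a^2 + 7*a + 12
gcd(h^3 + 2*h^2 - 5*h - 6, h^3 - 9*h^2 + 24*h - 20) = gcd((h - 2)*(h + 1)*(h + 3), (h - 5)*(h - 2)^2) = h - 2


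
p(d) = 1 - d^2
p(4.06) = -15.48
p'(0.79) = -1.58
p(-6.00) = -35.00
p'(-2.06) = 4.12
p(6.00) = -35.00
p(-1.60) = -1.56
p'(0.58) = -1.16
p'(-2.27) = 4.54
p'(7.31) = -14.62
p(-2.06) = -3.24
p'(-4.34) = 8.68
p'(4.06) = -8.12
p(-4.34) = -17.84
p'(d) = -2*d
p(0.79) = 0.38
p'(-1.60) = 3.20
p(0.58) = 0.66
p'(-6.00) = 12.00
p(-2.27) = -4.15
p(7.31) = -52.44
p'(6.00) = -12.00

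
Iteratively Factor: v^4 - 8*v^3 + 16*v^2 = (v)*(v^3 - 8*v^2 + 16*v) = v*(v - 4)*(v^2 - 4*v) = v*(v - 4)^2*(v)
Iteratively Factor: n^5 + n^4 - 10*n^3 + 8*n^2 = (n)*(n^4 + n^3 - 10*n^2 + 8*n) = n^2*(n^3 + n^2 - 10*n + 8) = n^2*(n - 2)*(n^2 + 3*n - 4) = n^2*(n - 2)*(n - 1)*(n + 4)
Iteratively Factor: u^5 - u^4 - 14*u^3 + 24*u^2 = (u)*(u^4 - u^3 - 14*u^2 + 24*u) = u*(u - 3)*(u^3 + 2*u^2 - 8*u) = u^2*(u - 3)*(u^2 + 2*u - 8) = u^2*(u - 3)*(u - 2)*(u + 4)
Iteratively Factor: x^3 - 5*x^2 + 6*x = (x - 3)*(x^2 - 2*x) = x*(x - 3)*(x - 2)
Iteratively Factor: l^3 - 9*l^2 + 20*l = (l - 4)*(l^2 - 5*l) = (l - 5)*(l - 4)*(l)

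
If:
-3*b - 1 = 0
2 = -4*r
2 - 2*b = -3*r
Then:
No Solution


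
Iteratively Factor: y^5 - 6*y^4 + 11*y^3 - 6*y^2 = (y)*(y^4 - 6*y^3 + 11*y^2 - 6*y) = y*(y - 1)*(y^3 - 5*y^2 + 6*y) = y*(y - 3)*(y - 1)*(y^2 - 2*y) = y*(y - 3)*(y - 2)*(y - 1)*(y)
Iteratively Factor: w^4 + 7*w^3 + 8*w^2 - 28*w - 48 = (w - 2)*(w^3 + 9*w^2 + 26*w + 24) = (w - 2)*(w + 3)*(w^2 + 6*w + 8) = (w - 2)*(w + 2)*(w + 3)*(w + 4)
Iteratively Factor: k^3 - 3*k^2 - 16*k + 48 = (k - 4)*(k^2 + k - 12) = (k - 4)*(k - 3)*(k + 4)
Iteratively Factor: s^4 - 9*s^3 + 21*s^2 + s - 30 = (s - 3)*(s^3 - 6*s^2 + 3*s + 10) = (s - 3)*(s + 1)*(s^2 - 7*s + 10) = (s - 3)*(s - 2)*(s + 1)*(s - 5)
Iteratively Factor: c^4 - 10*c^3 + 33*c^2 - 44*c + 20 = (c - 2)*(c^3 - 8*c^2 + 17*c - 10) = (c - 2)*(c - 1)*(c^2 - 7*c + 10) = (c - 5)*(c - 2)*(c - 1)*(c - 2)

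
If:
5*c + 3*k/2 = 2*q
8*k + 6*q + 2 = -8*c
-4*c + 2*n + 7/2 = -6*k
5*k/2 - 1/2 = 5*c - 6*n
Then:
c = 71/296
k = -89/148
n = 79/148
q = 11/74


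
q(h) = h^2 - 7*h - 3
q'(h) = 2*h - 7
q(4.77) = -13.64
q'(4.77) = 2.54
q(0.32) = -5.14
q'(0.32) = -6.36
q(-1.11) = 6.00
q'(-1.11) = -9.22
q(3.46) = -15.25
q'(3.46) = -0.08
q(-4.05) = 41.75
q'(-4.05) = -15.10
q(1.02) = -9.10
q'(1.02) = -4.96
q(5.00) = -13.00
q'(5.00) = 3.00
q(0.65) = -7.13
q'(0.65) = -5.70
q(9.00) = 15.00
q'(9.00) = 11.00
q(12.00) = 57.00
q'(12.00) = 17.00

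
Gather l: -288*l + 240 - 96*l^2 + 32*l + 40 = -96*l^2 - 256*l + 280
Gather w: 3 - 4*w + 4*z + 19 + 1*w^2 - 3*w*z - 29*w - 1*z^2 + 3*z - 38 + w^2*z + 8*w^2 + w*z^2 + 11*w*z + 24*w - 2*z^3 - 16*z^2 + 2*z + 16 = w^2*(z + 9) + w*(z^2 + 8*z - 9) - 2*z^3 - 17*z^2 + 9*z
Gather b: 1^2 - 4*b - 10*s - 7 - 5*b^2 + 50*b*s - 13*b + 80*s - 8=-5*b^2 + b*(50*s - 17) + 70*s - 14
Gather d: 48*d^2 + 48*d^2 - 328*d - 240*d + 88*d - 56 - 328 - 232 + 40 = 96*d^2 - 480*d - 576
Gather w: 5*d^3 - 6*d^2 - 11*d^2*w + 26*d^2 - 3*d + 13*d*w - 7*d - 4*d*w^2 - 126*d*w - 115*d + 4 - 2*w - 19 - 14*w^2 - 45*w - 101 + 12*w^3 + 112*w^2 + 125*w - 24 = 5*d^3 + 20*d^2 - 125*d + 12*w^3 + w^2*(98 - 4*d) + w*(-11*d^2 - 113*d + 78) - 140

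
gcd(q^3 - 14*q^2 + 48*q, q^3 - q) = q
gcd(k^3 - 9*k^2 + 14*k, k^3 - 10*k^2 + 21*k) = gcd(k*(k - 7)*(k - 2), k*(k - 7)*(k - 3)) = k^2 - 7*k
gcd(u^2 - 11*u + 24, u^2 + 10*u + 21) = 1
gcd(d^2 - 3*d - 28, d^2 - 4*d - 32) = d + 4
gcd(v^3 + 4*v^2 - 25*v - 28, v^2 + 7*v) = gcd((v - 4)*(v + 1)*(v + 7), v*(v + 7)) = v + 7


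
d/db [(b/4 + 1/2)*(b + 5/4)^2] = 3*b^2/4 + 9*b/4 + 105/64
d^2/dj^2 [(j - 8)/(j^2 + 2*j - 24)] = 2*(3*(2 - j)*(j^2 + 2*j - 24) + 4*(j - 8)*(j + 1)^2)/(j^2 + 2*j - 24)^3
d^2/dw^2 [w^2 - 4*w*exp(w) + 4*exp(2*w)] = -4*w*exp(w) + 16*exp(2*w) - 8*exp(w) + 2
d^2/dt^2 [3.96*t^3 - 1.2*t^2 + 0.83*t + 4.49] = 23.76*t - 2.4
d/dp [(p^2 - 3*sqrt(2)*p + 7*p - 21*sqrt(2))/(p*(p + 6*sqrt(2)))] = (-7*p^2 + 9*sqrt(2)*p^2 + 42*sqrt(2)*p + 252)/(p^2*(p^2 + 12*sqrt(2)*p + 72))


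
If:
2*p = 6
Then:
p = 3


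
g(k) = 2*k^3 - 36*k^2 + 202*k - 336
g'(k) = 6*k^2 - 72*k + 202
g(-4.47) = -2136.88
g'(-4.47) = 643.73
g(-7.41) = -4623.25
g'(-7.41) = 1064.97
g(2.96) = -1.63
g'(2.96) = 41.45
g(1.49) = -108.33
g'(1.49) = 108.04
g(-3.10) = -1367.74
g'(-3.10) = 482.86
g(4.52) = 26.24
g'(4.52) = -0.86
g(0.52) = -240.41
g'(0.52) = 166.18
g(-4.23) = -1985.98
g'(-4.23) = 613.92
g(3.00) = 0.00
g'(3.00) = 40.00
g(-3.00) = -1320.00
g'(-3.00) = 472.00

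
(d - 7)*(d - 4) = d^2 - 11*d + 28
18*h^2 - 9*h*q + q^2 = (-6*h + q)*(-3*h + q)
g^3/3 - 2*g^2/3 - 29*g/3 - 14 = (g/3 + 1)*(g - 7)*(g + 2)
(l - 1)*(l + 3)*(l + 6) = l^3 + 8*l^2 + 9*l - 18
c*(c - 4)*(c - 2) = c^3 - 6*c^2 + 8*c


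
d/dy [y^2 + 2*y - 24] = 2*y + 2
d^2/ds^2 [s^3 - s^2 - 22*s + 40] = 6*s - 2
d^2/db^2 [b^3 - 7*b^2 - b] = 6*b - 14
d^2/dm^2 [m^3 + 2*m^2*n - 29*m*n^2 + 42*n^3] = 6*m + 4*n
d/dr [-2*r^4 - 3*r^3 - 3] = r^2*(-8*r - 9)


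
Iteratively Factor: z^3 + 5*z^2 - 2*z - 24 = (z + 3)*(z^2 + 2*z - 8) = (z - 2)*(z + 3)*(z + 4)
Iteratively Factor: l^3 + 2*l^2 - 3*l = (l + 3)*(l^2 - l) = (l - 1)*(l + 3)*(l)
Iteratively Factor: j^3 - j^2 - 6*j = (j - 3)*(j^2 + 2*j) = j*(j - 3)*(j + 2)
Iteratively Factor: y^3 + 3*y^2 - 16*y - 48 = (y + 3)*(y^2 - 16) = (y - 4)*(y + 3)*(y + 4)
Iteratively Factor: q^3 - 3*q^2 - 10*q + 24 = (q + 3)*(q^2 - 6*q + 8) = (q - 2)*(q + 3)*(q - 4)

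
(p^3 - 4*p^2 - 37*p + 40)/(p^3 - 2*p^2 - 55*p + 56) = (p + 5)/(p + 7)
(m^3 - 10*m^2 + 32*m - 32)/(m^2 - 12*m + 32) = (m^2 - 6*m + 8)/(m - 8)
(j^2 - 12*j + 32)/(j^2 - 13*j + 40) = (j - 4)/(j - 5)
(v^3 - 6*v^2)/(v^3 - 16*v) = v*(v - 6)/(v^2 - 16)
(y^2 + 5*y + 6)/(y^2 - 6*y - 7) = (y^2 + 5*y + 6)/(y^2 - 6*y - 7)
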